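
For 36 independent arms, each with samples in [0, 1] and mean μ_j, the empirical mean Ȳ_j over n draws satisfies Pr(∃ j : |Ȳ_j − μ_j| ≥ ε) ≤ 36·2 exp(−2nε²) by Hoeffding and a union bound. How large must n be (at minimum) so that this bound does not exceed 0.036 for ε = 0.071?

Need 2·36·exp(−2nε²) ≤ 0.036, i.e. exp(−2nε²) ≤ 0.036/72.
So 2nε² ≥ ln(72/0.036) = 7.600902.
Hence n ≥ 7.600902/(2·0.071²) = 753.908.
The smallest integer n is 754.

754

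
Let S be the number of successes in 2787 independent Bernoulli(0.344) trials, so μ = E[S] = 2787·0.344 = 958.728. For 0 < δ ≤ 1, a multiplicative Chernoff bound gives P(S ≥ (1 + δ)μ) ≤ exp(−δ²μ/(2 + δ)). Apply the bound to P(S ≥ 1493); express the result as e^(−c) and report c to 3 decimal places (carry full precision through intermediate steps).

116.427

Write 1493 = (1 + δ)μ, so δ = 1493/958.728 − 1 = 0.5572717…
Then the exponent is δ²μ/(2 + δ) = (1493 − μ)² / (μ·(2 + δ)) = 116.426688.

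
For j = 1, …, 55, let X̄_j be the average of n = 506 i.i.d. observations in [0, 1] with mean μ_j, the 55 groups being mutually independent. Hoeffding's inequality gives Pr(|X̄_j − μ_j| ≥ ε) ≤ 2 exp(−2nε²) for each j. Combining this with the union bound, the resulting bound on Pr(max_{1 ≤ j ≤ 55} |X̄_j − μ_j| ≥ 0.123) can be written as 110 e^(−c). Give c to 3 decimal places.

15.311

Union bound over the 55 events: Pr(max_{1 ≤ j ≤ 55} |X̄_j − μ_j| ≥ 0.123) ≤ 55·2·exp(−2nε²) = 110 exp(−2·506·0.123²).
So c = 2·506·0.123² = 15.3105.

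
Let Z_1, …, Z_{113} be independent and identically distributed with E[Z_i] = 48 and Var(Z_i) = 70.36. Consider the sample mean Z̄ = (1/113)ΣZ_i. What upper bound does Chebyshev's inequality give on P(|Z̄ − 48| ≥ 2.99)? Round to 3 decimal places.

Var(Z̄) = Var(Z_i)/n = 70.36/113 = 0.62265.
Chebyshev: P(|Z̄ − 48| ≥ 2.99) ≤ Var(Z̄)/(2.99)² = 70.36/(113·2.99²) = 0.0696.

0.070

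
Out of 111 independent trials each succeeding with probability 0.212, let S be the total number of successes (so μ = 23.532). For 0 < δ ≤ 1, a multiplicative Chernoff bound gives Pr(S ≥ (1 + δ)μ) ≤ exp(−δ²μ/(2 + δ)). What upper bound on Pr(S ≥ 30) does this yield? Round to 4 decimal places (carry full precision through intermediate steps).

Write 30 = (1 + δ)μ, so δ = 30/23.532 − 1 = 0.2748598…
Then the exponent is δ²μ/(2 + δ) = (30 − μ)² / (μ·(2 + δ)) = 0.781496.
Bound = exp(−0.781496) = 0.45772.

0.4577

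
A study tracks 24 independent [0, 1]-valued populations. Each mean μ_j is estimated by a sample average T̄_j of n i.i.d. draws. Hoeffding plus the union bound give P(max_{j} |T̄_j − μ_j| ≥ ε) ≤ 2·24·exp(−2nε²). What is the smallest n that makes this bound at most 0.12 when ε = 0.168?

Need 2·24·exp(−2nε²) ≤ 0.12, i.e. exp(−2nε²) ≤ 0.12/48.
So 2nε² ≥ ln(48/0.12) = 5.991465.
Hence n ≥ 5.991465/(2·0.168²) = 106.141.
The smallest integer n is 107.

107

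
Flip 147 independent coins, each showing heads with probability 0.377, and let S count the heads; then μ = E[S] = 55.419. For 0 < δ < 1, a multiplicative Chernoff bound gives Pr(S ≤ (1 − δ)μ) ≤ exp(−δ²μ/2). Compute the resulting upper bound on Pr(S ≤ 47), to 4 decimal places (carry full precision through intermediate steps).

Write 47 = (1 − δ)μ, so δ = 1 − 47/55.419 = 0.1519154…
Then the exponent is δ²μ/2 = (μ − 47)²/(2μ) = 0.639488.
Bound = exp(−0.639488) = 0.52756.

0.5276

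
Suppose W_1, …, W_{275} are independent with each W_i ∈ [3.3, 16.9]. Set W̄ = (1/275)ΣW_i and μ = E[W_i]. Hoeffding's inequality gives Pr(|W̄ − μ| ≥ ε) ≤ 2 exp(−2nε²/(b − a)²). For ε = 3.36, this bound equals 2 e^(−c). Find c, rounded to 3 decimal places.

33.571

c = 2nε²/(b − a)² = 2·275·3.36² / 13.6² = 33.5709.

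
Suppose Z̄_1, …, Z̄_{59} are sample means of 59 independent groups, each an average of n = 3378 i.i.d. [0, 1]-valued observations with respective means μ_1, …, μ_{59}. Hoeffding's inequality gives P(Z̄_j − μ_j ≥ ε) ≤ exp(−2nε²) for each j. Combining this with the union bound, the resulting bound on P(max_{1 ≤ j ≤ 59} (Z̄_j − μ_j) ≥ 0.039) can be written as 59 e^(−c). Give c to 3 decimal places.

Union bound over the 59 events: P(max_{1 ≤ j ≤ 59} (Z̄_j − μ_j) ≥ 0.039) ≤ 59·exp(−2nε²) = 59 exp(−2·3378·0.039²).
So c = 2·3378·0.039² = 10.2759.

10.276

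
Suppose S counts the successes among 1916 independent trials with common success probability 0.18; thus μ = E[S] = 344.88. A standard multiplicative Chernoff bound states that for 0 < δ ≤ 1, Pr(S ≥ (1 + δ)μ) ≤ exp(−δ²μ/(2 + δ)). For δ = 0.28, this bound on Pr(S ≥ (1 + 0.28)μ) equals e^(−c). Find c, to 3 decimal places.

c = δ²μ/(2 + δ) = 0.28²·344.88/(2 + 0.28) = 11.8590.

11.859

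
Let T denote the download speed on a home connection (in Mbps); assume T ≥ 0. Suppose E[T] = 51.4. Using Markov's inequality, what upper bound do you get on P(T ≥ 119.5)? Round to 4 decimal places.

0.4301

Markov's inequality: for a non-negative random variable, P(T ≥ a) ≤ E[T]/a.
Here E[T] = 51.4 and a = 119.5, so the bound is 51.4/119.5 = 0.4301.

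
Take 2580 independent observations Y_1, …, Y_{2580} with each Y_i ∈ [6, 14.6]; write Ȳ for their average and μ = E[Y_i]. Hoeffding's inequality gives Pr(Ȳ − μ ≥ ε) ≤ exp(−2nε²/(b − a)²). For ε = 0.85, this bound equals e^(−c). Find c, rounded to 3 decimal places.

c = 2nε²/(b − a)² = 2·2580·0.85² / 8.6² = 50.4070.

50.407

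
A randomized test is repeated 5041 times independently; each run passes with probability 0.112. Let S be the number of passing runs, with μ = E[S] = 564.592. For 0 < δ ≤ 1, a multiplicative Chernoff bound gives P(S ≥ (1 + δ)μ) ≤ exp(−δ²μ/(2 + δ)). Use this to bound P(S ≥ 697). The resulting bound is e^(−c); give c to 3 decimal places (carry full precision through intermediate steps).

13.897

Write 697 = (1 + δ)μ, so δ = 697/564.592 − 1 = 0.2345198…
Then the exponent is δ²μ/(2 + δ) = (697 − μ)² / (μ·(2 + δ)) = 13.896631.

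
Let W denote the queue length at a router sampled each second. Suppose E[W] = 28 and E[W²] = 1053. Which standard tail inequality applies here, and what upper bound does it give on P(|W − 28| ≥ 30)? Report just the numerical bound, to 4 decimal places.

0.2989

The first two moments determine the variance, so Chebyshev's inequality is the sharpest standard bound available.
Var(W) = E[W²] − (E[W])² = 1053 − 784 = 269.
Chebyshev's inequality: P(|W − μ| ≥ t) ≤ Var(W)/t² = 269/900 = 0.2989.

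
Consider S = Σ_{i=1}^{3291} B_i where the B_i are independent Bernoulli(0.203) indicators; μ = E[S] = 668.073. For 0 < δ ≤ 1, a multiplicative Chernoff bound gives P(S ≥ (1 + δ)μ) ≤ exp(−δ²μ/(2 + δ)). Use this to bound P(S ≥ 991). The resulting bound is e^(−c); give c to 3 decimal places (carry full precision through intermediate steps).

Write 991 = (1 + δ)μ, so δ = 991/668.073 − 1 = 0.4833708…
Then the exponent is δ²μ/(2 + δ) = (991 − μ)² / (μ·(2 + δ)) = 62.855491.

62.855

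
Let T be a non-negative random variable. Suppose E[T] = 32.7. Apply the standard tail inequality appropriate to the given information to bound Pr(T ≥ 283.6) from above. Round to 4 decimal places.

Only the mean of a non-negative variable is known, so Markov's inequality is the applicable tail bound.
Markov's inequality: for a non-negative random variable, Pr(T ≥ a) ≤ E[T]/a.
Here E[T] = 32.7 and a = 283.6, so the bound is 32.7/283.6 = 0.1153.

0.1153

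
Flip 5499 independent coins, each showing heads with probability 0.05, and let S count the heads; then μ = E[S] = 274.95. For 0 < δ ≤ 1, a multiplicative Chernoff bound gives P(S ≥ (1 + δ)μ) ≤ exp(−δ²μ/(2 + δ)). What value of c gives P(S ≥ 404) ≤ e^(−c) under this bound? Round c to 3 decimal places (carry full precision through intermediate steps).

Write 404 = (1 + δ)μ, so δ = 404/274.95 − 1 = 0.4693581…
Then the exponent is δ²μ/(2 + δ) = (404 − μ)² / (μ·(2 + δ)) = 24.528909.

24.529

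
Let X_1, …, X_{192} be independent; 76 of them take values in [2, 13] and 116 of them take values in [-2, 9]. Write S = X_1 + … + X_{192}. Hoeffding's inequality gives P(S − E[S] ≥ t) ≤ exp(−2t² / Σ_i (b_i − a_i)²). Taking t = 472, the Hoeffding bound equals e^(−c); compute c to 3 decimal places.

Σ(b_i − a_i)² = 76·11² + 116·11² = 23232.
c = 2t² / 23232 = 2·472² / 23232 = 19.1791.

19.179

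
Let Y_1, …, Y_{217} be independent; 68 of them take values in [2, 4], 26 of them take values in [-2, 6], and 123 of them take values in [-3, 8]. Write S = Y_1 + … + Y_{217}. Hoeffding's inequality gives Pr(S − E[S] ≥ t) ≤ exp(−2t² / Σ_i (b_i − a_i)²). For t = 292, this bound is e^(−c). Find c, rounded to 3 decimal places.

Σ(b_i − a_i)² = 68·2² + 26·8² + 123·11² = 16819.
c = 2t² / 16819 = 2·292² / 16819 = 10.1390.

10.139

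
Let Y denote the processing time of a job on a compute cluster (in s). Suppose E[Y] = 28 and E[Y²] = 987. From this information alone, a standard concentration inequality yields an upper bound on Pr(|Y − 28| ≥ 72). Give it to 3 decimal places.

0.039

The first two moments determine the variance, so Chebyshev's inequality is the sharpest standard bound available.
Var(Y) = E[Y²] − (E[Y])² = 987 − 784 = 203.
Chebyshev's inequality: Pr(|Y − μ| ≥ t) ≤ Var(Y)/t² = 203/5184 = 0.0392.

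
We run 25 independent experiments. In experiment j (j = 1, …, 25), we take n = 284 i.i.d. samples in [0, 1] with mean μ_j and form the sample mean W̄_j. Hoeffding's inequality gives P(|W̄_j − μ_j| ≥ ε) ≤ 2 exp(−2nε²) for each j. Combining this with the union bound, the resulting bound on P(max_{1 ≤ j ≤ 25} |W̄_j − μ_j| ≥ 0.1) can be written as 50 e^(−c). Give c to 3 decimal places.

Union bound over the 25 events: P(max_{1 ≤ j ≤ 25} |W̄_j − μ_j| ≥ 0.1) ≤ 25·2·exp(−2nε²) = 50 exp(−2·284·0.1²).
So c = 2·284·0.1² = 5.6800.

5.680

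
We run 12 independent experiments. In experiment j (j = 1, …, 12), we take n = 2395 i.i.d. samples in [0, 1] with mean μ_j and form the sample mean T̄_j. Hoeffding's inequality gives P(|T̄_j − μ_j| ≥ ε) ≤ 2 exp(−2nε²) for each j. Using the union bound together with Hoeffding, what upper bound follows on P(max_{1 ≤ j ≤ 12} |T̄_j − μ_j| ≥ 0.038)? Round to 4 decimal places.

0.0238

Per-experiment Hoeffding bound: 2·exp(−2·2395·0.038²) = 2·exp(−6.91676) = 0.0019821.
Union bound over 12 events: 12·0.0019821 = 0.02378.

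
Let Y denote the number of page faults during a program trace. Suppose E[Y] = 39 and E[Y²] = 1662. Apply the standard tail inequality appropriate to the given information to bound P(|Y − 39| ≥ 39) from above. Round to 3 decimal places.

The first two moments determine the variance, so Chebyshev's inequality is the sharpest standard bound available.
Var(Y) = E[Y²] − (E[Y])² = 1662 − 1521 = 141.
Chebyshev's inequality: P(|Y − μ| ≥ t) ≤ Var(Y)/t² = 141/1521 = 0.0927.

0.093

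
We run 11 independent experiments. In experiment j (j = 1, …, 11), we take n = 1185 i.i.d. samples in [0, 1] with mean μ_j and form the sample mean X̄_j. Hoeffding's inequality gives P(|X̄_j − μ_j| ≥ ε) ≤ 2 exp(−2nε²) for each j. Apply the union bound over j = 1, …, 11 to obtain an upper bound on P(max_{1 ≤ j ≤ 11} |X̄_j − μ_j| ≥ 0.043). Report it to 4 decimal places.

Per-experiment Hoeffding bound: 2·exp(−2·1185·0.043²) = 2·exp(−4.38213) = 0.024997.
Union bound over 11 events: 11·0.024997 = 0.27497.

0.2750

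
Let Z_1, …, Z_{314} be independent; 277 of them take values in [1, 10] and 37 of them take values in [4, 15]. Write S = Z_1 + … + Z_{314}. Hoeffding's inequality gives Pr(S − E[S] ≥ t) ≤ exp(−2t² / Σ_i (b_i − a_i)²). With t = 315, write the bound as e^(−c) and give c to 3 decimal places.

7.373

Σ(b_i − a_i)² = 277·9² + 37·11² = 26914.
c = 2t² / 26914 = 2·315² / 26914 = 7.3735.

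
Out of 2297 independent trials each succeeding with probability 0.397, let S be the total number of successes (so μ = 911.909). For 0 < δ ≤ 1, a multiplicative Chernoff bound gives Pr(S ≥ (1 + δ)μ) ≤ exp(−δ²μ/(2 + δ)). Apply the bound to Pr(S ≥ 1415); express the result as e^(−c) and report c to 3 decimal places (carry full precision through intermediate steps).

108.771

Write 1415 = (1 + δ)μ, so δ = 1415/911.909 − 1 = 0.5516899…
Then the exponent is δ²μ/(2 + δ) = (1415 − μ)² / (μ·(2 + δ)) = 108.771144.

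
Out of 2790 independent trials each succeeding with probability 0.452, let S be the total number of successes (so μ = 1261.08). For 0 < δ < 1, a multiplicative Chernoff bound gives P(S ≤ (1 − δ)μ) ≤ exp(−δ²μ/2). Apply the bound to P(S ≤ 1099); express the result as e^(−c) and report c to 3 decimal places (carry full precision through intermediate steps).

10.416

Write 1099 = (1 − δ)μ, so δ = 1 − 1099/1261.08 = 0.1285248…
Then the exponent is δ²μ/2 = (μ − 1099)²/(2μ) = 10.415646.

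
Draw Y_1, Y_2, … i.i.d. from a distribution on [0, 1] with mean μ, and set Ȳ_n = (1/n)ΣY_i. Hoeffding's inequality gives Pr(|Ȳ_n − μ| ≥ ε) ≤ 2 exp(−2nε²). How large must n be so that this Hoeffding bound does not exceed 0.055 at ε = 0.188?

Require 2·exp(−2nε²) ≤ 0.055, i.e. 2nε² ≥ ln(2/0.055) = 3.593569.
So n ≥ 3.593569 / (2·0.188²) = 50.837.
The smallest integer n is 51.

51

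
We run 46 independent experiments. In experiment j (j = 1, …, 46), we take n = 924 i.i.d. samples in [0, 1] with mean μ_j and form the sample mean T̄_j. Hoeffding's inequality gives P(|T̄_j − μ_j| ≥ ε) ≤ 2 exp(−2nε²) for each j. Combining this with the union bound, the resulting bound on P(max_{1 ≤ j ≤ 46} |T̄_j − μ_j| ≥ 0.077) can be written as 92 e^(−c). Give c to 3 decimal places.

10.957

Union bound over the 46 events: P(max_{1 ≤ j ≤ 46} |T̄_j − μ_j| ≥ 0.077) ≤ 46·2·exp(−2nε²) = 92 exp(−2·924·0.077²).
So c = 2·924·0.077² = 10.9568.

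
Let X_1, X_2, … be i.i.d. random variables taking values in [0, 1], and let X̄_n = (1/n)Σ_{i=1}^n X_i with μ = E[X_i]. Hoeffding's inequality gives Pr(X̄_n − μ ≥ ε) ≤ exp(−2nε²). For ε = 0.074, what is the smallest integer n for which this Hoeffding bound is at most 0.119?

Require exp(−2nε²) ≤ 0.119, i.e. 2nε² ≥ ln(1/0.119) = 2.128632.
So n ≥ 2.128632 / (2·0.074²) = 194.360.
The smallest integer n is 195.

195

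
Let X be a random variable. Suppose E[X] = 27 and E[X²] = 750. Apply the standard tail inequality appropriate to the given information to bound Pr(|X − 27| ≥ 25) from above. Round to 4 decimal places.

The first two moments determine the variance, so Chebyshev's inequality is the sharpest standard bound available.
Var(X) = E[X²] − (E[X])² = 750 − 729 = 21.
Chebyshev's inequality: Pr(|X − μ| ≥ t) ≤ Var(X)/t² = 21/625 = 0.0336.

0.0336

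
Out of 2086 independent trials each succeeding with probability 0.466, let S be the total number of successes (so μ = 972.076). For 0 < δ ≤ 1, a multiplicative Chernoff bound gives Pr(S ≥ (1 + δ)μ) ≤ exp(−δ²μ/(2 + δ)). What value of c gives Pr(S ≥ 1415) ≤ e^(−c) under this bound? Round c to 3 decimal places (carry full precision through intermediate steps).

82.185

Write 1415 = (1 + δ)μ, so δ = 1415/972.076 − 1 = 0.4556475…
Then the exponent is δ²μ/(2 + δ) = (1415 − μ)² / (μ·(2 + δ)) = 82.184928.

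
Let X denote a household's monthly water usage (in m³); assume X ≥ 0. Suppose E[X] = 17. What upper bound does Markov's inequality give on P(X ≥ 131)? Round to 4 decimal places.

Markov's inequality: for a non-negative random variable, P(X ≥ a) ≤ E[X]/a.
Here E[X] = 17 and a = 131, so the bound is 17/131 = 0.1298.

0.1298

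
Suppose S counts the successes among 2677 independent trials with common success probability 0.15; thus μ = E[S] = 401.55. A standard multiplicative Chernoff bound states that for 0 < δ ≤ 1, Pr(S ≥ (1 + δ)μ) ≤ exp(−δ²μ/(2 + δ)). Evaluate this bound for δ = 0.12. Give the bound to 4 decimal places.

0.0654

Exponent = δ²μ/(2 + δ) = 0.12²·401.55/2.12 = 2.7275.
Bound = exp(−2.7275) = 0.06538.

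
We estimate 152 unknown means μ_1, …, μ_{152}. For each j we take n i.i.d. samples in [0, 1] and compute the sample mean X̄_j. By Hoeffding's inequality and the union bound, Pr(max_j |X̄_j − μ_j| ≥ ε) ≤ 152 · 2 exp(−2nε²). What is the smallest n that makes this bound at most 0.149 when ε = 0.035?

Need 2·152·exp(−2nε²) ≤ 0.149, i.e. exp(−2nε²) ≤ 0.149/304.
So 2nε² ≥ ln(304/0.149) = 7.620837.
Hence n ≥ 7.620837/(2·0.035²) = 3110.546.
The smallest integer n is 3111.

3111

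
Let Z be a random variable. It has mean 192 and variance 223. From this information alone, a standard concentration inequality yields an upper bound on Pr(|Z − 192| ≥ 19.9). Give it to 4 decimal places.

Mean and variance are known, so Chebyshev's inequality applies.
Chebyshev: Pr(|Z − μ| ≥ t) ≤ Var(Z)/t².
Bound = 223 / 396.01 = 0.5631.

0.5631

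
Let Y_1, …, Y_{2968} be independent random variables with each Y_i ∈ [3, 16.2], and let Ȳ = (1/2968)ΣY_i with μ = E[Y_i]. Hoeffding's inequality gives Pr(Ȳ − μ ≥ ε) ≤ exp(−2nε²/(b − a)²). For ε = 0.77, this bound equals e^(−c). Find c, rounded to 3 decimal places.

20.199

c = 2nε²/(b − a)² = 2·2968·0.77² / 13.2² = 20.1989.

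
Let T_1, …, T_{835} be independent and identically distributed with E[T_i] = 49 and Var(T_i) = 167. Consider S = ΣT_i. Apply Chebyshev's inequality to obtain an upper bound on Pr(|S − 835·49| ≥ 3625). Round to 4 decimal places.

0.0106

Var(S) = n·Var(T_i) = 835·167 = 139445.
Chebyshev: Pr(|S − 835·49| ≥ 3625) ≤ Var(S)/3625² = 139445/13140625 = 0.0106.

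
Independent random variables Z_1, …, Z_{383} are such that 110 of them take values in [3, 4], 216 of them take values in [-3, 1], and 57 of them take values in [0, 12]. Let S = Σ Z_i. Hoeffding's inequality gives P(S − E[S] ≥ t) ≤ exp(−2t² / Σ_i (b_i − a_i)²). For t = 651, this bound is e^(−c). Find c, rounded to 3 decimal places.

Σ(b_i − a_i)² = 110·1² + 216·4² + 57·12² = 11774.
c = 2t² / 11774 = 2·651² / 11774 = 71.9893.

71.989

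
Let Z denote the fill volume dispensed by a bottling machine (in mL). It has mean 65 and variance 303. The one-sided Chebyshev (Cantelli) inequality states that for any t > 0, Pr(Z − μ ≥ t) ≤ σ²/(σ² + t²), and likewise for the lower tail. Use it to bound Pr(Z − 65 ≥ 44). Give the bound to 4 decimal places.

Here σ² = 303 and t = 44, so σ² + t² = 2239.
Cantelli's bound: 303/2239 = 0.1353.

0.1353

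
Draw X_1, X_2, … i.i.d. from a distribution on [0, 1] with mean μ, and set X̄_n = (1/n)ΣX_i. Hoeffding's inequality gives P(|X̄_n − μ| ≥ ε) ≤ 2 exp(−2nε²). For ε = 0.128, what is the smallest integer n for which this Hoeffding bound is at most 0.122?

Require 2·exp(−2nε²) ≤ 0.122, i.e. 2nε² ≥ ln(2/0.122) = 2.796881.
So n ≥ 2.796881 / (2·0.128²) = 85.354.
The smallest integer n is 86.

86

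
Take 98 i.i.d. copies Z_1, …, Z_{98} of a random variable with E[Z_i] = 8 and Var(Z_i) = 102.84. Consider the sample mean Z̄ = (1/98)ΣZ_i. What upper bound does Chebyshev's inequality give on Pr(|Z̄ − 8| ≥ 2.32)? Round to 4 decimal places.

Var(Z̄) = Var(Z_i)/n = 102.84/98 = 1.0494.
Chebyshev: Pr(|Z̄ − 8| ≥ 2.32) ≤ Var(Z̄)/(2.32)² = 102.84/(98·2.32²) = 0.1950.

0.1950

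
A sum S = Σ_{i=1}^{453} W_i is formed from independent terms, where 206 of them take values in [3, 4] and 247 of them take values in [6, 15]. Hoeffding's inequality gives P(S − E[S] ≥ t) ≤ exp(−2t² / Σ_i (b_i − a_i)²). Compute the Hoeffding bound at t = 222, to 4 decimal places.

0.0076

Σ(b_i − a_i)² = 206·1² + 247·9² = 20213.
Exponent = 2·222² / 20213 = 4.87647.
Bound = exp(−4.87647) = 0.00762.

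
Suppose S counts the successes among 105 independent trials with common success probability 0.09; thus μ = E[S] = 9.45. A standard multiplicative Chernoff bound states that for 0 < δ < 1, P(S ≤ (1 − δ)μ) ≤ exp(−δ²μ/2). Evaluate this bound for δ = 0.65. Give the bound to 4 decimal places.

0.1358

Exponent = δ²μ/2 = 0.65²·9.45/2 = 1.9963.
Bound = exp(−1.9963) = 0.13584.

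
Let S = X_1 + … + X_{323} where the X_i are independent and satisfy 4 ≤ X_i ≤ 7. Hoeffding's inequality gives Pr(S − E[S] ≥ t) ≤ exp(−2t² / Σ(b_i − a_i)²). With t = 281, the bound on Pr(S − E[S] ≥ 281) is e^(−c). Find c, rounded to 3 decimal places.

54.325

Σ(b_i − a_i)² = 323·(3)² = 2907.
c = 2t²/2907 = 2·281²/2907 = 54.3247.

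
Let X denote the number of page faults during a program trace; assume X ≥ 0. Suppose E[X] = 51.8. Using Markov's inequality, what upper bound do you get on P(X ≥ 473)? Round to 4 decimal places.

0.1095

Markov's inequality: for a non-negative random variable, P(X ≥ a) ≤ E[X]/a.
Here E[X] = 51.8 and a = 473, so the bound is 51.8/473 = 0.1095.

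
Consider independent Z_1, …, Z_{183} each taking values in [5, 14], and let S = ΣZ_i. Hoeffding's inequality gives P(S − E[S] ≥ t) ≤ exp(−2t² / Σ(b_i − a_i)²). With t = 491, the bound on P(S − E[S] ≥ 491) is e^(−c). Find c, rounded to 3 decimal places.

Σ(b_i − a_i)² = 183·(9)² = 14823.
c = 2t²/14823 = 2·491²/14823 = 32.5280.

32.528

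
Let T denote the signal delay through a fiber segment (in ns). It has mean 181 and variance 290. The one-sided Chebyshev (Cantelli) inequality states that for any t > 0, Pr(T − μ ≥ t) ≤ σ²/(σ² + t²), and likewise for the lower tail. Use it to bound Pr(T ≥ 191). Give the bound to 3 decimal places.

0.744

Here σ² = 290 and t = 10, so σ² + t² = 390.
Cantelli's bound: 290/390 = 0.7436.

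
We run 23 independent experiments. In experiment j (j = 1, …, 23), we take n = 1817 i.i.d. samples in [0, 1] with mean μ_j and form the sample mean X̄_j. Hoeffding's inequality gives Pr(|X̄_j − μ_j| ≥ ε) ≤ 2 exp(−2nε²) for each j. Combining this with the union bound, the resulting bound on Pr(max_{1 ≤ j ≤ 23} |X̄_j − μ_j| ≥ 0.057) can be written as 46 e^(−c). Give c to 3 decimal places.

11.807

Union bound over the 23 events: Pr(max_{1 ≤ j ≤ 23} |X̄_j − μ_j| ≥ 0.057) ≤ 23·2·exp(−2nε²) = 46 exp(−2·1817·0.057²).
So c = 2·1817·0.057² = 11.8069.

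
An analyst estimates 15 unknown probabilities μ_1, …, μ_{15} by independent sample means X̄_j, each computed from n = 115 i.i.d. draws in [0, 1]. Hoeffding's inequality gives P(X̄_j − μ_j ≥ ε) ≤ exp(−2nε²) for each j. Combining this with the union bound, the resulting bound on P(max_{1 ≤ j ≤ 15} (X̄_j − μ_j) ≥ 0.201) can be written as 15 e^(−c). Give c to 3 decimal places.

9.292

Union bound over the 15 events: P(max_{1 ≤ j ≤ 15} (X̄_j − μ_j) ≥ 0.201) ≤ 15·exp(−2nε²) = 15 exp(−2·115·0.201²).
So c = 2·115·0.201² = 9.2922.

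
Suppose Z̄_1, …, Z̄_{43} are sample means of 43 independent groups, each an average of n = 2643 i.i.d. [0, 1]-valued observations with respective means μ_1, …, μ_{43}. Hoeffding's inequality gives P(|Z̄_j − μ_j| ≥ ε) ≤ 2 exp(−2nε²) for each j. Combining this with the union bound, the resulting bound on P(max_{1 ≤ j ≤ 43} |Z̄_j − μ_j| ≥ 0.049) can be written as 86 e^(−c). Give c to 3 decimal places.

Union bound over the 43 events: P(max_{1 ≤ j ≤ 43} |Z̄_j − μ_j| ≥ 0.049) ≤ 43·2·exp(−2nε²) = 86 exp(−2·2643·0.049²).
So c = 2·2643·0.049² = 12.6917.

12.692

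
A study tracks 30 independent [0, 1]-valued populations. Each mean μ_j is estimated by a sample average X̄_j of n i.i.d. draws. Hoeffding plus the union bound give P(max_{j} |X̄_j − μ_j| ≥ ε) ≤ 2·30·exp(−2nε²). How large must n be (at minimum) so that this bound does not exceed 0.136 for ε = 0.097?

324

Need 2·30·exp(−2nε²) ≤ 0.136, i.e. exp(−2nε²) ≤ 0.136/60.
So 2nε² ≥ ln(60/0.136) = 6.089445.
Hence n ≥ 6.089445/(2·0.097²) = 323.597.
The smallest integer n is 324.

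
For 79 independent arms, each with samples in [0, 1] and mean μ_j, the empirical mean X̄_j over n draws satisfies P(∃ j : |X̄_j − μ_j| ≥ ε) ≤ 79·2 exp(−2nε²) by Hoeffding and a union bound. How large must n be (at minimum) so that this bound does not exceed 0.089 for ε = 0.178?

Need 2·79·exp(−2nε²) ≤ 0.089, i.e. exp(−2nε²) ≤ 0.089/158.
So 2nε² ≥ ln(158/0.089) = 7.481714.
Hence n ≥ 7.481714/(2·0.178²) = 118.068.
The smallest integer n is 119.

119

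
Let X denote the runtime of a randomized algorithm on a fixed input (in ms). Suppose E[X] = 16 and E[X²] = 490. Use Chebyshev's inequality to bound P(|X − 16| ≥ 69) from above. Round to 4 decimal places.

0.0491

Var(X) = E[X²] − (E[X])² = 490 − 256 = 234.
Chebyshev's inequality: P(|X − μ| ≥ t) ≤ Var(X)/t² = 234/4761 = 0.0491.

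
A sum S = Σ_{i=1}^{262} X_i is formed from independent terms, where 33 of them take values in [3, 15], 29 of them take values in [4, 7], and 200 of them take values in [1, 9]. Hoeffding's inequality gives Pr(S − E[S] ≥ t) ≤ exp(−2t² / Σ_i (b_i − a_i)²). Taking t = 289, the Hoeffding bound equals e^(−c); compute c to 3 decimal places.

9.378

Σ(b_i − a_i)² = 33·12² + 29·3² + 200·8² = 17813.
c = 2t² / 17813 = 2·289² / 17813 = 9.3775.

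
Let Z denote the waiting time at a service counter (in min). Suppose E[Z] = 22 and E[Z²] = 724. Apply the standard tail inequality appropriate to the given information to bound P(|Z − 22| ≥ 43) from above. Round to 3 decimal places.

The first two moments determine the variance, so Chebyshev's inequality is the sharpest standard bound available.
Var(Z) = E[Z²] − (E[Z])² = 724 − 484 = 240.
Chebyshev's inequality: P(|Z − μ| ≥ t) ≤ Var(Z)/t² = 240/1849 = 0.1298.

0.130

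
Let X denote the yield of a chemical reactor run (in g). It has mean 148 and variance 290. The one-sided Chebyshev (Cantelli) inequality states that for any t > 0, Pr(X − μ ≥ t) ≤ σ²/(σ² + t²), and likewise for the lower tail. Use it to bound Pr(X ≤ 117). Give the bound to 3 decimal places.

0.232

Here σ² = 290 and t = 31, so σ² + t² = 1251.
Cantelli's bound: 290/1251 = 0.2318.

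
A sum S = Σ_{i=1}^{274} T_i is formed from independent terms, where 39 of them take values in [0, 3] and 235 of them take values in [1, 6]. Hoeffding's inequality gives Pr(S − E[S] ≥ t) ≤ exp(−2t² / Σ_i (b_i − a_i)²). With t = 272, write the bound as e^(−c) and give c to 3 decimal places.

23.766

Σ(b_i − a_i)² = 39·3² + 235·5² = 6226.
c = 2t² / 6226 = 2·272² / 6226 = 23.7661.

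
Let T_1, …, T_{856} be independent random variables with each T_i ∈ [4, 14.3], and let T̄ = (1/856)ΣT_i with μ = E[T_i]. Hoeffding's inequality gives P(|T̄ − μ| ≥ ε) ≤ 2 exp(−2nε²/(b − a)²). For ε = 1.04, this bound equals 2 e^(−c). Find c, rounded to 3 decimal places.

17.454

c = 2nε²/(b − a)² = 2·856·1.04² / 10.3² = 17.4540.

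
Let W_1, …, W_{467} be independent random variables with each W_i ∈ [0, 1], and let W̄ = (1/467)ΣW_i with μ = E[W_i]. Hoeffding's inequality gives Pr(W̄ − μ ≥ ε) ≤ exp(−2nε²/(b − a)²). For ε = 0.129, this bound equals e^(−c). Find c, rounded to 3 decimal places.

c = 2nε²/(b − a)² = 2·467·0.129² / 1² = 15.5427.

15.543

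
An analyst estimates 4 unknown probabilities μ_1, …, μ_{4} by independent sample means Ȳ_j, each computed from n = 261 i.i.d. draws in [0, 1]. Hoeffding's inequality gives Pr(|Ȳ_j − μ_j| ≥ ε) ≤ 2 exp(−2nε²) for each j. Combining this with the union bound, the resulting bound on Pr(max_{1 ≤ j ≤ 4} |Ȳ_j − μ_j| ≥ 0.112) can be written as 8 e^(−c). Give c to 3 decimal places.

Union bound over the 4 events: Pr(max_{1 ≤ j ≤ 4} |Ȳ_j − μ_j| ≥ 0.112) ≤ 4·2·exp(−2nε²) = 8 exp(−2·261·0.112²).
So c = 2·261·0.112² = 6.5480.

6.548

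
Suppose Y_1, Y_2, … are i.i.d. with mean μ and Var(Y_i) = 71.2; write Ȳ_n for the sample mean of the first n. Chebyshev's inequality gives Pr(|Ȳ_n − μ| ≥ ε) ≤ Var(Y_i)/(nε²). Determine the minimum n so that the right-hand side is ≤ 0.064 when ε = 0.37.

Require 71.2/(n·0.37²) ≤ 0.064, i.e. n ≥ 71.2/(0.064·0.37²) = 8126.370.
The smallest integer n is 8127.

8127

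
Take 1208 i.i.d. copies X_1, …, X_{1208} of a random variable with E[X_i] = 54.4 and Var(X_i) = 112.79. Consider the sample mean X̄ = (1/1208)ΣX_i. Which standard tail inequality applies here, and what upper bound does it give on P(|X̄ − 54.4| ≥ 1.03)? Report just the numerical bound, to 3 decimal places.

With mean and variance of each term known, Chebyshev's inequality bounds the deviation of the sum (or sample mean).
Var(X̄) = Var(X_i)/n = 112.79/1208 = 0.093369.
Chebyshev: P(|X̄ − 54.4| ≥ 1.03) ≤ Var(X̄)/(1.03)² = 112.79/(1208·1.03²) = 0.0880.

0.088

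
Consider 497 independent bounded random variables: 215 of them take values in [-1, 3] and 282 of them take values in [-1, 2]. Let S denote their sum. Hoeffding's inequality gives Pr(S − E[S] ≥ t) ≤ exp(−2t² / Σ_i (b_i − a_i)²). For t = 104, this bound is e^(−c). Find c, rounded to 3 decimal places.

Σ(b_i − a_i)² = 215·4² + 282·3² = 5978.
c = 2t² / 5978 = 2·104² / 5978 = 3.6186.

3.619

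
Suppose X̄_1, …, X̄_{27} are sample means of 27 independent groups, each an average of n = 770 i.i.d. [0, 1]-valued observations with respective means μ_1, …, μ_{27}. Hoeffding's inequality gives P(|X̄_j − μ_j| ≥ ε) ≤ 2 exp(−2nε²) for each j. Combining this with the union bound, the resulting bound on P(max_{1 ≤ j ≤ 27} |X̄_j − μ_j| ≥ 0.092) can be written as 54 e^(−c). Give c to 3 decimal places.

13.035

Union bound over the 27 events: P(max_{1 ≤ j ≤ 27} |X̄_j − μ_j| ≥ 0.092) ≤ 27·2·exp(−2nε²) = 54 exp(−2·770·0.092²).
So c = 2·770·0.092² = 13.0346.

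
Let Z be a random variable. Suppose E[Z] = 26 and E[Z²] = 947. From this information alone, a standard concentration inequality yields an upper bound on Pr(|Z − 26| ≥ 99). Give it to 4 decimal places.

0.0277

The first two moments determine the variance, so Chebyshev's inequality is the sharpest standard bound available.
Var(Z) = E[Z²] − (E[Z])² = 947 − 676 = 271.
Chebyshev's inequality: Pr(|Z − μ| ≥ t) ≤ Var(Z)/t² = 271/9801 = 0.0277.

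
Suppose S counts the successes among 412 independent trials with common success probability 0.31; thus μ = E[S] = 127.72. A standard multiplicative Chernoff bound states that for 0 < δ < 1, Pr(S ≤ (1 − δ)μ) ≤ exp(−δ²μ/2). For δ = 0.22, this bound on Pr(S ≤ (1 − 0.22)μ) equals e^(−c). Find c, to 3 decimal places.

c = δ²μ/2 = 0.22²·127.72/2 = 3.0908.

3.091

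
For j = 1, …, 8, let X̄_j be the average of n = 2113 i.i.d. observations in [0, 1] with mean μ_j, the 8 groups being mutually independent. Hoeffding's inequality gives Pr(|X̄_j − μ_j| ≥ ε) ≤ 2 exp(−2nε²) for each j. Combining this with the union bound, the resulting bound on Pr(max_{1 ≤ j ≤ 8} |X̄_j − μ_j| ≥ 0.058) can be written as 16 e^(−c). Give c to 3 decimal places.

Union bound over the 8 events: Pr(max_{1 ≤ j ≤ 8} |X̄_j − μ_j| ≥ 0.058) ≤ 8·2·exp(−2nε²) = 16 exp(−2·2113·0.058²).
So c = 2·2113·0.058² = 14.2163.

14.216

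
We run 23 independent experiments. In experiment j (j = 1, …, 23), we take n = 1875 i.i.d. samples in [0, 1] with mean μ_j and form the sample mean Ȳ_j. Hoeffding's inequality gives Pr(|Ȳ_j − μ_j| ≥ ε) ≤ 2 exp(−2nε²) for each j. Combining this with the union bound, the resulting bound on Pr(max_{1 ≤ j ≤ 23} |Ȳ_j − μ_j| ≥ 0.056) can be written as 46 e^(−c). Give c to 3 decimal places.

Union bound over the 23 events: Pr(max_{1 ≤ j ≤ 23} |Ȳ_j − μ_j| ≥ 0.056) ≤ 23·2·exp(−2nε²) = 46 exp(−2·1875·0.056²).
So c = 2·1875·0.056² = 11.7600.

11.760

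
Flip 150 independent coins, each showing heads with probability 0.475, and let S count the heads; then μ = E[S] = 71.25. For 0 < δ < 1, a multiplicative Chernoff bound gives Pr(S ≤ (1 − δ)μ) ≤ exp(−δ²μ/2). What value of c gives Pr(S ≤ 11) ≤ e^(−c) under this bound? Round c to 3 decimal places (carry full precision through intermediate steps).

Write 11 = (1 − δ)μ, so δ = 1 − 11/71.25 = 0.845614…
Then the exponent is δ²μ/2 = (μ − 11)²/(2μ) = 25.474123.

25.474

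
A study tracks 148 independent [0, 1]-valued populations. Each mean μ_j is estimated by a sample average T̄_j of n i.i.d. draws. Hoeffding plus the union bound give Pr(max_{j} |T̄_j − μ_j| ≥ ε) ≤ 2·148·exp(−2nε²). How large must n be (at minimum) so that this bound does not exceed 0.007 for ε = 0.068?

1152

Need 2·148·exp(−2nε²) ≤ 0.007, i.e. exp(−2nε²) ≤ 0.007/296.
So 2nε² ≥ ln(296/0.007) = 10.652205.
Hence n ≥ 10.652205/(2·0.068²) = 1151.839.
The smallest integer n is 1152.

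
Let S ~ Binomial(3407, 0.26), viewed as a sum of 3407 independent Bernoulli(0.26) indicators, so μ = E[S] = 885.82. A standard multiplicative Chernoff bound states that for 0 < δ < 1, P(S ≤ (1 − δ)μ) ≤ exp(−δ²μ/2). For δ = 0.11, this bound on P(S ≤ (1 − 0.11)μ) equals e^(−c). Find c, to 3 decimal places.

c = δ²μ/2 = 0.11²·885.82/2 = 5.3592.

5.359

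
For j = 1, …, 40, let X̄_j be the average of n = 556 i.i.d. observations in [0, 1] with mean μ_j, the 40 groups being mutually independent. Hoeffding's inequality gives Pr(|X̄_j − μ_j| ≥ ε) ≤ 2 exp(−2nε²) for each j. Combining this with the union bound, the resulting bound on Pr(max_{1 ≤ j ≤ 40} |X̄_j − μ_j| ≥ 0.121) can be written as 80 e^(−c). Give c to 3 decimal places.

16.281

Union bound over the 40 events: Pr(max_{1 ≤ j ≤ 40} |X̄_j − μ_j| ≥ 0.121) ≤ 40·2·exp(−2nε²) = 80 exp(−2·556·0.121²).
So c = 2·556·0.121² = 16.2808.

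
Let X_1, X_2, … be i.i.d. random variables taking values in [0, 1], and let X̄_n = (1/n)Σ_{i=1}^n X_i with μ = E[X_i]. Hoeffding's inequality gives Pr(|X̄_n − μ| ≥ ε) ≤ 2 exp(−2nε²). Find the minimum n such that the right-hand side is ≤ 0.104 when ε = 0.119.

105

Require 2·exp(−2nε²) ≤ 0.104, i.e. 2nε² ≥ ln(2/0.104) = 2.956512.
So n ≥ 2.956512 / (2·0.119²) = 104.389.
The smallest integer n is 105.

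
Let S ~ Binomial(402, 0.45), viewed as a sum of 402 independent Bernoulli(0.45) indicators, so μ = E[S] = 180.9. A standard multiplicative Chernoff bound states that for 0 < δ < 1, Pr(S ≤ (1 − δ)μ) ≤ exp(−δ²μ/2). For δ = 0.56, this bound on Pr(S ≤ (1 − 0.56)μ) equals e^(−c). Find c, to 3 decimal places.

28.365

c = δ²μ/2 = 0.56²·180.9/2 = 28.3651.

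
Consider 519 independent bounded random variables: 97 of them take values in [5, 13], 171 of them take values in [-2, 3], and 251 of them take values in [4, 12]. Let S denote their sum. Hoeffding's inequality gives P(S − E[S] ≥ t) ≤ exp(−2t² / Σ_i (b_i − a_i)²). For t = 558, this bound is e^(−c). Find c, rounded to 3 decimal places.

Σ(b_i − a_i)² = 97·8² + 171·5² + 251·8² = 26547.
c = 2t² / 26547 = 2·558² / 26547 = 23.4576.

23.458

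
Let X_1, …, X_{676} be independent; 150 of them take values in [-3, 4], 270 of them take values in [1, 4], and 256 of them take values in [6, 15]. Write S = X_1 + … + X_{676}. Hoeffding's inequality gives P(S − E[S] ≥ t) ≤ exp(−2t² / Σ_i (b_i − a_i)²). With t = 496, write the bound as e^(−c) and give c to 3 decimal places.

Σ(b_i − a_i)² = 150·7² + 270·3² + 256·9² = 30516.
c = 2t² / 30516 = 2·496² / 30516 = 16.1237.

16.124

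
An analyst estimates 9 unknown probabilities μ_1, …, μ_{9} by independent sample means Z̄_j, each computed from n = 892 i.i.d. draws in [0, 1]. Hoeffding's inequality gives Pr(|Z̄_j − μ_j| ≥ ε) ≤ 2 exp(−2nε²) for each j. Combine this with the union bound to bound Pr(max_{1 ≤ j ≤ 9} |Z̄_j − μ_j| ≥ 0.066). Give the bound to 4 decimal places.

Per-experiment Hoeffding bound: 2·exp(−2·892·0.066²) = 2·exp(−7.77110) = 0.00084349.
Union bound over 9 events: 9·0.00084349 = 0.00759.

0.0076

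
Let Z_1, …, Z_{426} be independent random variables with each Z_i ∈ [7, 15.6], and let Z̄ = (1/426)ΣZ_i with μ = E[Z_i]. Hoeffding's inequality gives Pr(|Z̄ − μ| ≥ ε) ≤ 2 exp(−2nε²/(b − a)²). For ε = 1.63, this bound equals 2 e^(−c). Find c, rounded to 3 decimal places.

c = 2nε²/(b − a)² = 2·426·1.63² / 8.6² = 30.6068.

30.607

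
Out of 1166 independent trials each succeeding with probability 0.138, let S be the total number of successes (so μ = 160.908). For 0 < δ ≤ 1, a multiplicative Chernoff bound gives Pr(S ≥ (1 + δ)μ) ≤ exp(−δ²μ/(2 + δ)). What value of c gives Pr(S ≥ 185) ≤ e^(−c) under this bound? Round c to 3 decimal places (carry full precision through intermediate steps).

1.678

Write 185 = (1 + δ)μ, so δ = 185/160.908 − 1 = 0.1497253…
Then the exponent is δ²μ/(2 + δ) = (185 − μ)² / (μ·(2 + δ)) = 1.677974.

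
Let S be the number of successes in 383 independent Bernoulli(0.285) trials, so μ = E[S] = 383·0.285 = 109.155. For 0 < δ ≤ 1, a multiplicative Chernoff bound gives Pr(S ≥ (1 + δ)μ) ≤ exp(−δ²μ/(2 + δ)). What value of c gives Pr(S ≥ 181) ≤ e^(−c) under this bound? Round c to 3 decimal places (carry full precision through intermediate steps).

17.789

Write 181 = (1 + δ)μ, so δ = 181/109.155 − 1 = 0.6581925…
Then the exponent is δ²μ/(2 + δ) = (181 − μ)² / (μ·(2 + δ)) = 17.789471.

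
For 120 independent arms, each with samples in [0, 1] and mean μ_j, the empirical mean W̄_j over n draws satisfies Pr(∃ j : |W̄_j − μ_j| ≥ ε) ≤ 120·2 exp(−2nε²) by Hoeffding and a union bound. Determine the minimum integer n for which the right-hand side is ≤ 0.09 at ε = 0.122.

Need 2·120·exp(−2nε²) ≤ 0.09, i.e. exp(−2nε²) ≤ 0.09/240.
So 2nε² ≥ ln(240/0.09) = 7.888585.
Hence n ≥ 7.888585/(2·0.122²) = 265.002.
The smallest integer n is 266.

266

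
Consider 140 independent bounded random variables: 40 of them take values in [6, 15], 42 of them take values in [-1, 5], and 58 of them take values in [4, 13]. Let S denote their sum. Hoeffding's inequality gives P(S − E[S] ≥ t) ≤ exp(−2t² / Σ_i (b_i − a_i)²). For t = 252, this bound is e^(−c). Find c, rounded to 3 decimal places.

Σ(b_i − a_i)² = 40·9² + 42·6² + 58·9² = 9450.
c = 2t² / 9450 = 2·252² / 9450 = 13.4400.

13.440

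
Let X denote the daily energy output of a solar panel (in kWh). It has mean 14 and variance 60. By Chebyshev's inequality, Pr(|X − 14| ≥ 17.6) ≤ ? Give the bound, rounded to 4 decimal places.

0.1937

Chebyshev: Pr(|X − μ| ≥ t) ≤ Var(X)/t².
Bound = 60 / 309.76 = 0.1937.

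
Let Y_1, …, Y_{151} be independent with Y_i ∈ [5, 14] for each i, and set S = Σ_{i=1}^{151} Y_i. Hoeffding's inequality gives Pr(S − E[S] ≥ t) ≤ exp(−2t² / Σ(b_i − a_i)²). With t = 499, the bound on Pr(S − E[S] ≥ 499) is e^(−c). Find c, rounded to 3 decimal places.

40.716

Σ(b_i − a_i)² = 151·(9)² = 12231.
c = 2t²/12231 = 2·499²/12231 = 40.7164.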